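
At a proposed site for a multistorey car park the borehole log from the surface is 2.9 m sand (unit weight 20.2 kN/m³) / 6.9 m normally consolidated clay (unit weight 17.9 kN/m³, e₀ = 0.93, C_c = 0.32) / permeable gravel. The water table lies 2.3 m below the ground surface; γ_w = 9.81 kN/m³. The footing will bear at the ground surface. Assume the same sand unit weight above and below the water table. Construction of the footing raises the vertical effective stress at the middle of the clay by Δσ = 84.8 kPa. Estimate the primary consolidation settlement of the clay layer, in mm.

Mid-depth of clay below the ground surface: z = 2.9 + 6.9/2 = 6.35 m.
Total vertical stress at mid-clay: σ_v = 20.2×2.9 + 17.9×3.45 = 120.33 kPa.
Pore pressure: u = 9.81×(6.35 − 2.3) = 39.73 kPa.
Initial effective stress: σ'_0 = σ_v − u = 120.33 − 39.73 = 80.6 kPa.
Final effective stress: σ'_f = σ'_0 + Δσ = 80.6 + 84.8 = 165.4 kPa.
Normally consolidated clay, so the full stress increment lies on the virgin compression line:
S_c = C_c·H/(1+e₀)·log₁₀(σ'_f/σ'_0) = 0.32×6.9/(1+0.93)×log₁₀(165.4/80.6)
    = 1.144 × 0.3122 = 0.3572 m

S_c ≈ 357 mm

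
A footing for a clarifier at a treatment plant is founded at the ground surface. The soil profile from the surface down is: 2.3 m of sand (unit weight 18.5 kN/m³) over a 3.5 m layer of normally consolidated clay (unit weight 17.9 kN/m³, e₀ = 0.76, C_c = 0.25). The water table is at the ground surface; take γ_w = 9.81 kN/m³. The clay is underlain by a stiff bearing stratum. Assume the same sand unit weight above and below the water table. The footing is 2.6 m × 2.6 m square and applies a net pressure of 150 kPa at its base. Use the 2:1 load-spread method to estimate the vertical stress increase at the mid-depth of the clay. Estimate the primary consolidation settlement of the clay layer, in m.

Mid-depth of clay below the ground surface: z = 2.3 + 3.5/2 = 4.05 m.
Total vertical stress at mid-clay: σ_v = 18.5×2.3 + 17.9×1.75 = 73.875 kPa.
Pore pressure: u = 9.81×(4.05 − 0) = 39.73 kPa.
Initial effective stress: σ'_0 = σ_v − u = 73.875 − 39.73 = 34.145 kPa.
Stress increase at mid-clay by the 2:1 spreading method:
Δσ = qBL/((B+z)(L+z)) = 150×2.6×2.6/((2.6+4.05)(2.6+4.05)) = 22.93 kPa
Final effective stress: σ'_f = σ'_0 + Δσ = 34.145 + 22.93 = 57.075 kPa.
Normally consolidated clay, so the full stress increment lies on the virgin compression line:
S_c = C_c·H/(1+e₀)·log₁₀(σ'_f/σ'_0) = 0.25×3.5/(1+0.76)×log₁₀(57.075/34.145)
    = 0.49716 × 0.22312 = 0.1109 m

S_c ≈ 0.111 m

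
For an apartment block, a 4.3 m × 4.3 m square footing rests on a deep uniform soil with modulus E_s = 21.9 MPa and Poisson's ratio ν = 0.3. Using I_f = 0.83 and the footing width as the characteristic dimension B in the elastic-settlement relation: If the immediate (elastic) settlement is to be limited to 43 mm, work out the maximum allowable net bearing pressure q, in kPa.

q ≈ 290 kPa

E_s = 21.9 MPa = 21900 kPa.
S_e = q·B·(1−ν²)/E_s · I_f  ⇒  q = S_e·E_s / (B·(1−ν²)·I_f).
q = 0.043 × 21900 / (4.3 × 0.91 × 0.83) = 290 kPa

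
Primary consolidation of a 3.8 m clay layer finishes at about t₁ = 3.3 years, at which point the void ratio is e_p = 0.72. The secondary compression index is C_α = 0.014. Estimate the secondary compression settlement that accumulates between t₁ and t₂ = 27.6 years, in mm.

S_s ≈ 28.5 mm

Secondary compression: S_s = C_α·H/(1+e_p)·log₁₀(t₂/t₁)
S_s = 0.014×3.8/(1+0.72)×log₁₀(27.6/3.3)
    = 0.03093 × 0.9224 = 0.02853 m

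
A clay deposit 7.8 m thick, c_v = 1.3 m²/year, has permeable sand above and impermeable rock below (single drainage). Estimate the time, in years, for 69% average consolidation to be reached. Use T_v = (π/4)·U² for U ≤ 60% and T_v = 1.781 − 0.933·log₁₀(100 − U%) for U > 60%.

Drainage path length: H_d = H = 7.8 m (single drainage).
U > 60%: T_v = 1.781 − 0.933·log₁₀(100 − 69) = 0.38956.
t = T_v·H_d²/c_v = 0.38956×7.8²/1.3 = 18.23 years.

t ≈ 18.2 years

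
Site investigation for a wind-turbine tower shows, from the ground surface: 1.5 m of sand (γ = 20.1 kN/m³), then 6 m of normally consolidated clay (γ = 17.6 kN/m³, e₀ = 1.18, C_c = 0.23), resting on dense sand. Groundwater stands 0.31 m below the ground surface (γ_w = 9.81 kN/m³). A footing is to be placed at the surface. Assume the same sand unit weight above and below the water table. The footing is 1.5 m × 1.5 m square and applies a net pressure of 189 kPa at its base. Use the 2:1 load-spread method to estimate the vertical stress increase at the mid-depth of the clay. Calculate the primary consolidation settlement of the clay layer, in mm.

S_c ≈ 68.4 mm

Mid-depth of clay below the ground surface: z = 1.5 + 6/2 = 4.5 m.
Total vertical stress at mid-clay: σ_v = 20.1×1.5 + 17.6×3 = 82.95 kPa.
Pore pressure: u = 9.81×(4.5 − 0.31) = 41.104 kPa.
Initial effective stress: σ'_0 = σ_v − u = 82.95 − 41.104 = 41.846 kPa.
Stress increase at mid-clay by the 2:1 spreading method:
Δσ = qBL/((B+z)(L+z)) = 189×1.5×1.5/((1.5+4.5)(1.5+4.5)) = 11.812 kPa
Final effective stress: σ'_f = σ'_0 + Δσ = 41.846 + 11.812 = 53.658 kPa.
Normally consolidated clay, so the full stress increment lies on the virgin compression line:
S_c = C_c·H/(1+e₀)·log₁₀(σ'_f/σ'_0) = 0.23×6/(1+1.18)×log₁₀(53.658/41.846)
    = 0.63303 × 0.10798 = 0.06835 m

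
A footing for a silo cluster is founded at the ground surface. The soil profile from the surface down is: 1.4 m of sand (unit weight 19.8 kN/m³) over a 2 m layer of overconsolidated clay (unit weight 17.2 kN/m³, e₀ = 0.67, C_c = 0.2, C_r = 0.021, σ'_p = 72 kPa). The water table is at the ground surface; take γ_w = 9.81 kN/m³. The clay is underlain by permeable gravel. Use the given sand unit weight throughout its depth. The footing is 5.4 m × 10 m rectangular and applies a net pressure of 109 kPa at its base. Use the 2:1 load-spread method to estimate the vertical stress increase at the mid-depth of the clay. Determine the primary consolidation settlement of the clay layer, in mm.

Mid-depth of clay below the ground surface: z = 1.4 + 2/2 = 2.4 m.
Total vertical stress at mid-clay: σ_v = 19.8×1.4 + 17.2×1 = 44.92 kPa.
Pore pressure: u = 9.81×(2.4 − 0) = 23.544 kPa.
Initial effective stress: σ'_0 = σ_v − u = 44.92 − 23.544 = 21.376 kPa.
Stress increase at mid-clay by the 2:1 spreading method:
Δσ = qBL/((B+z)(L+z)) = 109×5.4×10/((5.4+2.4)(10+2.4)) = 60.856 kPa
Final effective stress: σ'_f = 21.376 + 60.856 = 82.232 kPa.
σ'_f = 82.232 > σ'_p = 72 kPa, so the stress path crosses the preconsolidation pressure — recompression up to σ'_p, then virgin compression beyond:
S_c = H/(1+e₀)·[C_r·log₁₀(σ'_p/σ'_0) + C_c·log₁₀(σ'_f/σ'_p)]
    = 2/1.67 × [0.021×log₁₀(72/21.376) + 0.2×log₁₀(82.232/72)]
    = 1.1976 × [0.011076 + 0.011542] = 0.02709 m

S_c ≈ 27.1 mm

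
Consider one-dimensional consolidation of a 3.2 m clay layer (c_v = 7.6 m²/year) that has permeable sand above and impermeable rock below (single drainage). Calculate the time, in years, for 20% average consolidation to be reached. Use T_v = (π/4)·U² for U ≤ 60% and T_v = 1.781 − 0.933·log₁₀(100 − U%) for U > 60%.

Drainage path length: H_d = H = 3.2 m (single drainage).
U ≤ 60%: T_v = (π/4)·U² = (π/4)×0.2² = 0.031416.
t = T_v·H_d²/c_v = 0.031416×3.2²/7.6 = 0.04233 years.

t ≈ 0.0423 years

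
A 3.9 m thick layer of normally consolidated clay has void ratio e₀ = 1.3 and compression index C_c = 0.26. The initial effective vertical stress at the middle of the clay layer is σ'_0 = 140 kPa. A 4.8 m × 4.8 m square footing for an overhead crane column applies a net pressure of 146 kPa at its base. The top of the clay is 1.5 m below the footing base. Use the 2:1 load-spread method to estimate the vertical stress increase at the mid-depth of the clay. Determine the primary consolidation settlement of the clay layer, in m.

Mid-depth of clay below the footing base: z = 1.5 + 3.9/2 = 3.45 m.
Stress increase at mid-clay by the 2:1 spreading method:
Δσ = qBL/((B+z)(L+z)) = 146×4.8×4.8/((4.8+3.45)(4.8+3.45)) = 49.423 kPa
Final effective stress: σ'_f = σ'_0 + Δσ = 140 + 49.423 = 189.42 kPa.
Normally consolidated clay, so the full stress increment lies on the virgin compression line:
S_c = C_c·H/(1+e₀)·log₁₀(σ'_f/σ'_0) = 0.26×3.9/(1+1.3)×log₁₀(189.42/140)
    = 0.44087 × 0.1313 = 0.05789 m

S_c ≈ 0.0579 m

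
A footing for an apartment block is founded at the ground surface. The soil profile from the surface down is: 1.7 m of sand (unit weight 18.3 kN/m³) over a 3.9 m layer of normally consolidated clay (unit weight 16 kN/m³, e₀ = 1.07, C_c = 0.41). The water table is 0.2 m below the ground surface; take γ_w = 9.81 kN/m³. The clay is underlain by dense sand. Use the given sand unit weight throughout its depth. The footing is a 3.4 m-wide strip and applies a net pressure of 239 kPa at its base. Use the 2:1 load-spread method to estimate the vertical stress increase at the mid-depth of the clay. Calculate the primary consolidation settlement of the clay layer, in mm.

S_c ≈ 543 mm

Mid-depth of clay below the ground surface: z = 1.7 + 3.9/2 = 3.65 m.
Total vertical stress at mid-clay: σ_v = 18.3×1.7 + 16×1.95 = 62.31 kPa.
Pore pressure: u = 9.81×(3.65 − 0.2) = 33.845 kPa.
Initial effective stress: σ'_0 = σ_v − u = 62.31 − 33.845 = 28.465 kPa.
Stress increase at mid-clay by the 2:1 spreading method:
Δσ = qB/(B+z) = 239×3.4/(3.4+3.65) = 115.26 kPa
Final effective stress: σ'_f = σ'_0 + Δσ = 28.465 + 115.26 = 143.72 kPa.
Normally consolidated clay, so the full stress increment lies on the virgin compression line:
S_c = C_c·H/(1+e₀)·log₁₀(σ'_f/σ'_0) = 0.41×3.9/(1+1.07)×log₁₀(143.72/28.465)
    = 0.77246 × 0.70321 = 0.5432 m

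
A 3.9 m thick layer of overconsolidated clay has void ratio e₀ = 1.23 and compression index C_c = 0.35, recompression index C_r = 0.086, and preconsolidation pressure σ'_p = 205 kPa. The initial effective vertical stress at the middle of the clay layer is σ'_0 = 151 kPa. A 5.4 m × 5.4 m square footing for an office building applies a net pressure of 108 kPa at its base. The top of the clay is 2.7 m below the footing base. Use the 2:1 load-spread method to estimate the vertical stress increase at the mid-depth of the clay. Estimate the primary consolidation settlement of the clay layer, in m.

Mid-depth of clay below the footing base: z = 2.7 + 3.9/2 = 4.65 m.
Stress increase at mid-clay by the 2:1 spreading method:
Δσ = qBL/((B+z)(L+z)) = 108×5.4×5.4/((5.4+4.65)(5.4+4.65)) = 31.18 kPa
Final effective stress: σ'_f = 151 + 31.18 = 182.18 kPa.
σ'_f = 182.18 ≤ σ'_p = 205 kPa, so the clay remains overconsolidated and only the recompression index applies:
S_c = C_r·H/(1+e₀)·log₁₀(σ'_f/σ'_0) = 0.086×3.9/2.23×log₁₀(182.18/151)
    = 0.15041 × 0.081524 = 0.01226 m

S_c ≈ 0.0123 m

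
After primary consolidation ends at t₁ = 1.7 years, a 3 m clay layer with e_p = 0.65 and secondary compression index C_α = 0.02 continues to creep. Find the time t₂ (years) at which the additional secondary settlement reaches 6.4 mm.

t₂ ≈ 2.55 years

S_s = C_α·H/(1+e_p)·log₁₀(t₂/t₁) ⇒ log₁₀(t₂/t₁) = S_s·(1+e_p)/(C_α·H).
log₁₀(t₂/t₁) = 0.0064 × (1+0.65) / (0.02×3) = 0.176
t₂ = t₁ × 10^0.176 = 1.7 × 1.5 = 2.549 years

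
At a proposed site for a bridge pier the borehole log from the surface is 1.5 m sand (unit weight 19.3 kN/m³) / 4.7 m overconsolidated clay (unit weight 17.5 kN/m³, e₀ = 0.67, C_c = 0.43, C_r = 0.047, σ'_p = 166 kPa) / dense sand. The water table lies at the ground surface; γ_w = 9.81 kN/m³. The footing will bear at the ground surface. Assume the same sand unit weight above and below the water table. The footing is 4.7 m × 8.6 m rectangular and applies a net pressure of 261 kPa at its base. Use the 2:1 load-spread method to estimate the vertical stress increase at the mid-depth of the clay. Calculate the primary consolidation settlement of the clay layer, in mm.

Mid-depth of clay below the ground surface: z = 1.5 + 4.7/2 = 3.85 m.
Total vertical stress at mid-clay: σ_v = 19.3×1.5 + 17.5×2.35 = 70.075 kPa.
Pore pressure: u = 9.81×(3.85 − 0) = 37.769 kPa.
Initial effective stress: σ'_0 = σ_v − u = 70.075 − 37.769 = 32.306 kPa.
Stress increase at mid-clay by the 2:1 spreading method:
Δσ = qBL/((B+z)(L+z)) = 261×4.7×8.6/((4.7+3.85)(8.6+3.85)) = 99.106 kPa
Final effective stress: σ'_f = 32.306 + 99.106 = 131.41 kPa.
σ'_f = 131.41 ≤ σ'_p = 166 kPa, so the clay remains overconsolidated and only the recompression index applies:
S_c = C_r·H/(1+e₀)·log₁₀(σ'_f/σ'_0) = 0.047×4.7/1.67×log₁₀(131.41/32.306)
    = 0.13228 × 0.60935 = 0.0806 m

S_c ≈ 80.6 mm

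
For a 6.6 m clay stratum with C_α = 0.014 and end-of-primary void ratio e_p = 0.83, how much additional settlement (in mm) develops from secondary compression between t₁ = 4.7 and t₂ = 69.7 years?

Secondary compression: S_s = C_α·H/(1+e_p)·log₁₀(t₂/t₁)
S_s = 0.014×6.6/(1+0.83)×log₁₀(69.7/4.7)
    = 0.05049 × 1.171 = 0.05913 m

S_s ≈ 59.1 mm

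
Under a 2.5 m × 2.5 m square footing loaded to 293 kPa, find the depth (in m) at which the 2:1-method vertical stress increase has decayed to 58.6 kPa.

z ≈ 3.09 m

2:1 spreading — at depth z the loaded area has grown by z in each plan dimension:
qB²/(B+z)² = Δσ_z ⇒ z = B(√(q/Δσ_z) − 1) = 2.5×(√(293/58.6) − 1) = 3.09 m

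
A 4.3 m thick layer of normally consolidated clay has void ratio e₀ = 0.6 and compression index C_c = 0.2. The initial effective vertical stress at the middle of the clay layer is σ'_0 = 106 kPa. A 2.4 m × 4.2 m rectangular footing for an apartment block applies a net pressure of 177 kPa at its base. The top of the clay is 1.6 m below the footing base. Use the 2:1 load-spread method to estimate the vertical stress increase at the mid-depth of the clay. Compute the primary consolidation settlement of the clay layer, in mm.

Mid-depth of clay below the footing base: z = 1.6 + 4.3/2 = 3.75 m.
Stress increase at mid-clay by the 2:1 spreading method:
Δσ = qBL/((B+z)(L+z)) = 177×2.4×4.2/((2.4+3.75)(4.2+3.75)) = 36.491 kPa
Final effective stress: σ'_f = σ'_0 + Δσ = 106 + 36.491 = 142.49 kPa.
Normally consolidated clay, so the full stress increment lies on the virgin compression line:
S_c = C_c·H/(1+e₀)·log₁₀(σ'_f/σ'_0) = 0.2×4.3/(1+0.6)×log₁₀(142.49/106)
    = 0.5375 × 0.12848 = 0.06906 m

S_c ≈ 69.1 mm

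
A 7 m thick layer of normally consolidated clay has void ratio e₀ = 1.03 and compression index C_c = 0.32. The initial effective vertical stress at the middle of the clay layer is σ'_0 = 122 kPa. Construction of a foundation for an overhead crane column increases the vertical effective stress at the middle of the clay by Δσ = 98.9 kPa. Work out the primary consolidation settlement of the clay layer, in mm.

Final effective stress: σ'_f = σ'_0 + Δσ = 122 + 98.9 = 220.9 kPa.
Normally consolidated clay, so the full stress increment lies on the virgin compression line:
S_c = C_c·H/(1+e₀)·log₁₀(σ'_f/σ'_0) = 0.32×7/(1+1.03)×log₁₀(220.9/122)
    = 1.1034 × 0.25784 = 0.2845 m

S_c ≈ 285 mm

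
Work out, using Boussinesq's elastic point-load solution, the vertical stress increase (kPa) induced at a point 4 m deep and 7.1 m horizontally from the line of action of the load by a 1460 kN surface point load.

Boussinesq vertical stress below a point load on an elastic half-space:
Δσ_z = 3P/(2πz²) · [1 + (r/z)²]^(−5/2)
r/z = 7.1/4 = 1.775; [1+(r/z)²]^(−5/2) = 0.028492.
Δσ_z = 3×1460/(2π×4²) × 0.028492 = 43.569 × 0.028492 = 1.241 kPa

Δσ_z ≈ 1.24 kPa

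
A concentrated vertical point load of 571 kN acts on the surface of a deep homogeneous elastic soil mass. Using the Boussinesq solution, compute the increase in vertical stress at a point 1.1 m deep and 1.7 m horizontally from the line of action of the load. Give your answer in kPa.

Boussinesq vertical stress below a point load on an elastic half-space:
Δσ_z = 3P/(2πz²) · [1 + (r/z)²]^(−5/2)
r/z = 1.7/1.1 = 1.5455; [1+(r/z)²]^(−5/2) = 0.047316.
Δσ_z = 3×571/(2π×1.1²) × 0.047316 = 225.32 × 0.047316 = 10.66 kPa

Δσ_z ≈ 10.7 kPa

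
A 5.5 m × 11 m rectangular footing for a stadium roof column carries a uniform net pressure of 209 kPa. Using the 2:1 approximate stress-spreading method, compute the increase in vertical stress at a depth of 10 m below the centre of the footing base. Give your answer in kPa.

Δσ_z ≈ 38.8 kPa

By the 2:1 method the load spreads at 1 horizontal : 2 vertical, so at depth z the loaded area has grown by z in each plan dimension:
Δσ = qBL/((B+z)(L+z)) = 209×5.5×11/((5.5+10)(11+10)) = 38.846 kPa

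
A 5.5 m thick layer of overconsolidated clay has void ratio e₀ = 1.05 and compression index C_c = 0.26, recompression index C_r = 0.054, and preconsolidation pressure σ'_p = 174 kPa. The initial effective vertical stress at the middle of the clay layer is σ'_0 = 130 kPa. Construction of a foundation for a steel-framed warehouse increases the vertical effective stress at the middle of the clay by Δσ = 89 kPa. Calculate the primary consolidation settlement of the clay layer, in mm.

S_c ≈ 88 mm

Final effective stress: σ'_f = 130 + 89 = 219 kPa.
σ'_f = 219 > σ'_p = 174 kPa, so the stress path crosses the preconsolidation pressure — recompression up to σ'_p, then virgin compression beyond:
S_c = H/(1+e₀)·[C_r·log₁₀(σ'_p/σ'_0) + C_c·log₁₀(σ'_f/σ'_p)]
    = 5.5/2.05 × [0.054×log₁₀(174/130) + 0.26×log₁₀(219/174)]
    = 2.6829 × [0.0068367 + 0.025973] = 0.08803 m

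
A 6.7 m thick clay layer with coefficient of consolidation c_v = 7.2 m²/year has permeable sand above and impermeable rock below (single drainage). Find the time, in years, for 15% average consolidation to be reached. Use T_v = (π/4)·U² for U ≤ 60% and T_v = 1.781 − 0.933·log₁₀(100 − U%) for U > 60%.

Drainage path length: H_d = H = 6.7 m (single drainage).
U ≤ 60%: T_v = (π/4)·U² = (π/4)×0.15² = 0.017671.
t = T_v·H_d²/c_v = 0.017671×6.7²/7.2 = 0.1102 years.

t ≈ 0.11 years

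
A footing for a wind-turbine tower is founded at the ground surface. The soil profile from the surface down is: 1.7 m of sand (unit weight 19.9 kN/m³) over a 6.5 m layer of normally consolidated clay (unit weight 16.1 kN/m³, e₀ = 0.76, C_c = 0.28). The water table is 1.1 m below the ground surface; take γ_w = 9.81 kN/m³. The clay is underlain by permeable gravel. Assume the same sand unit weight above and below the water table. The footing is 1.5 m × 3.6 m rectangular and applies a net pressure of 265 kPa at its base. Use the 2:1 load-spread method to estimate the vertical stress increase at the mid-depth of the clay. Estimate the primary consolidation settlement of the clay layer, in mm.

Mid-depth of clay below the ground surface: z = 1.7 + 6.5/2 = 4.95 m.
Total vertical stress at mid-clay: σ_v = 19.9×1.7 + 16.1×3.25 = 86.155 kPa.
Pore pressure: u = 9.81×(4.95 − 1.1) = 37.769 kPa.
Initial effective stress: σ'_0 = σ_v − u = 86.155 − 37.769 = 48.386 kPa.
Stress increase at mid-clay by the 2:1 spreading method:
Δσ = qBL/((B+z)(L+z)) = 265×1.5×3.6/((1.5+4.95)(3.6+4.95)) = 25.949 kPa
Final effective stress: σ'_f = σ'_0 + Δσ = 48.386 + 25.949 = 74.335 kPa.
Normally consolidated clay, so the full stress increment lies on the virgin compression line:
S_c = C_c·H/(1+e₀)·log₁₀(σ'_f/σ'_0) = 0.28×6.5/(1+0.76)×log₁₀(74.335/48.386)
    = 1.0341 × 0.18647 = 0.1928 m

S_c ≈ 193 mm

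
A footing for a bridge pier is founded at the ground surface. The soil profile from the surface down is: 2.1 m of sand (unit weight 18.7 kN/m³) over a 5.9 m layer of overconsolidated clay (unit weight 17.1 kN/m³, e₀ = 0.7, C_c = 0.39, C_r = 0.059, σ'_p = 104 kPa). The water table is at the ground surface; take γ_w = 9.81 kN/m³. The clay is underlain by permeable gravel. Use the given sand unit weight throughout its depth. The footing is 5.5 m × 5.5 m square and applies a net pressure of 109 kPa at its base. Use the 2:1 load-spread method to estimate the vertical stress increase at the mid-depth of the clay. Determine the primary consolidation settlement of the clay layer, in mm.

Mid-depth of clay below the ground surface: z = 2.1 + 5.9/2 = 5.05 m.
Total vertical stress at mid-clay: σ_v = 18.7×2.1 + 17.1×2.95 = 89.715 kPa.
Pore pressure: u = 9.81×(5.05 − 0) = 49.541 kPa.
Initial effective stress: σ'_0 = σ_v − u = 89.715 − 49.541 = 40.174 kPa.
Stress increase at mid-clay by the 2:1 spreading method:
Δσ = qBL/((B+z)(L+z)) = 109×5.5×5.5/((5.5+5.05)(5.5+5.05)) = 29.624 kPa
Final effective stress: σ'_f = 40.174 + 29.624 = 69.798 kPa.
σ'_f = 69.798 ≤ σ'_p = 104 kPa, so the clay remains overconsolidated and only the recompression index applies:
S_c = C_r·H/(1+e₀)·log₁₀(σ'_f/σ'_0) = 0.059×5.9/1.7×log₁₀(69.798/40.174)
    = 0.20477 × 0.2399 = 0.04912 m

S_c ≈ 49.1 mm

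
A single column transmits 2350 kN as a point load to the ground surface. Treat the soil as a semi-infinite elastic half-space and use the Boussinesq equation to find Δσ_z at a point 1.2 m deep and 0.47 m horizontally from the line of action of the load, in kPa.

Boussinesq vertical stress below a point load on an elastic half-space:
Δσ_z = 3P/(2πz²) · [1 + (r/z)²]^(−5/2)
r/z = 0.47/1.2 = 0.39167; [1+(r/z)²]^(−5/2) = 0.69992.
Δσ_z = 3×2350/(2π×1.2²) × 0.69992 = 779.2 × 0.69992 = 545.4 kPa

Δσ_z ≈ 545 kPa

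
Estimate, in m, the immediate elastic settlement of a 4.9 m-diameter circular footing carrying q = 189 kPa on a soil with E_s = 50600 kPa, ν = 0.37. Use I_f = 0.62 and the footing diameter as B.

S_e ≈ 0.00979 m

Immediate (elastic) settlement: S_e = q·B·(1−ν²)/E_s · I_f.
S_e = 189 × 4.9 × (1 − 0.37²) / 50600 × 0.62
    = 189 × 4.9 × 0.8631 / 50600 × 0.62
    = 0.009794 m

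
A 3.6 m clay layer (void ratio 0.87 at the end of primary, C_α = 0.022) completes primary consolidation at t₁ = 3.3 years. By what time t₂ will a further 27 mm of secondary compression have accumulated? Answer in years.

t₂ ≈ 14.3 years

S_s = C_α·H/(1+e_p)·log₁₀(t₂/t₁) ⇒ log₁₀(t₂/t₁) = S_s·(1+e_p)/(C_α·H).
log₁₀(t₂/t₁) = 0.027 × (1+0.87) / (0.022×3.6) = 0.6375
t₂ = t₁ × 10^0.6375 = 3.3 × 4.34 = 14.32 years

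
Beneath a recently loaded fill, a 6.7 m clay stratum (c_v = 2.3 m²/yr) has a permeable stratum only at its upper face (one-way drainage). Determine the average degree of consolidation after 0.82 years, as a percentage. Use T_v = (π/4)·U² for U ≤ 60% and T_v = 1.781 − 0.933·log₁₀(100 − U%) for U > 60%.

U ≈ 23.1 %

Drainage path length: H_d = H = 6.7 m (single drainage).
T_v = c_v·t/H_d² = 2.3×0.82/6.7² = 0.042014.
T_v = 0.042014 corresponds to the U ≤ 60% branch:
U = √(4T_v/π) = 0.2313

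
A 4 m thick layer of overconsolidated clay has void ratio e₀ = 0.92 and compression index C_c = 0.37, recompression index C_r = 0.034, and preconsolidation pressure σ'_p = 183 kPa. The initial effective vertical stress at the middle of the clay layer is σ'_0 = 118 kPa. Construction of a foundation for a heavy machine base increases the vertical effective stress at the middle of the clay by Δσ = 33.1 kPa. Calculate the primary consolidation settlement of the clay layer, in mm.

Final effective stress: σ'_f = 118 + 33.1 = 151.1 kPa.
σ'_f = 151.1 ≤ σ'_p = 183 kPa, so the clay remains overconsolidated and only the recompression index applies:
S_c = C_r·H/(1+e₀)·log₁₀(σ'_f/σ'_0) = 0.034×4/1.92×log₁₀(151.1/118)
    = 0.070832 × 0.10738 = 0.007606 m

S_c ≈ 7.61 mm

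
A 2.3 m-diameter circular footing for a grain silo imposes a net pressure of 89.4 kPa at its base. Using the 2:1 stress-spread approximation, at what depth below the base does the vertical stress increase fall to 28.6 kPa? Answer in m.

2:1 spreading — at depth z the loaded area has grown by z in each plan dimension:
qD²/(D+z)² = Δσ_z ⇒ z = D(√(q/Δσ_z) − 1) = 2.3×(√(89.4/28.6) − 1) = 1.766 m

z ≈ 1.77 m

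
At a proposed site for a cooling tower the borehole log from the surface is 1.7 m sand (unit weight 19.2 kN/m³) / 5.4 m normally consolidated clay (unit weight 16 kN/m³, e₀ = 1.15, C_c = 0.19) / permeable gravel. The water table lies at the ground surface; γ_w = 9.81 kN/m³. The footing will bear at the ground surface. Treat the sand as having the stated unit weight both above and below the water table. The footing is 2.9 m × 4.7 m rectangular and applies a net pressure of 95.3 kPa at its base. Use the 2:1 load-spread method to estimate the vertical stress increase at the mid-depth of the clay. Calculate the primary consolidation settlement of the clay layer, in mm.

Mid-depth of clay below the ground surface: z = 1.7 + 5.4/2 = 4.4 m.
Total vertical stress at mid-clay: σ_v = 19.2×1.7 + 16×2.7 = 75.84 kPa.
Pore pressure: u = 9.81×(4.4 − 0) = 43.164 kPa.
Initial effective stress: σ'_0 = σ_v − u = 75.84 − 43.164 = 32.676 kPa.
Stress increase at mid-clay by the 2:1 spreading method:
Δσ = qBL/((B+z)(L+z)) = 95.3×2.9×4.7/((2.9+4.4)(4.7+4.4)) = 19.553 kPa
Final effective stress: σ'_f = σ'_0 + Δσ = 32.676 + 19.553 = 52.229 kPa.
Normally consolidated clay, so the full stress increment lies on the virgin compression line:
S_c = C_c·H/(1+e₀)·log₁₀(σ'_f/σ'_0) = 0.19×5.4/(1+1.15)×log₁₀(52.229/32.676)
    = 0.47721 × 0.20368 = 0.0972 m

S_c ≈ 97.2 mm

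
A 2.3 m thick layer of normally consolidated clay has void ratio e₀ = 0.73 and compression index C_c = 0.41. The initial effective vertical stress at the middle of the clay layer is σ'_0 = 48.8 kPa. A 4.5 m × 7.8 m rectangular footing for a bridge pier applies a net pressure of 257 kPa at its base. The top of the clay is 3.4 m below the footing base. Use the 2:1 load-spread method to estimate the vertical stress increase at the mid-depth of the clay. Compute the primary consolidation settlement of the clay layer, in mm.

S_c ≈ 231 mm

Mid-depth of clay below the footing base: z = 3.4 + 2.3/2 = 4.55 m.
Stress increase at mid-clay by the 2:1 spreading method:
Δσ = qBL/((B+z)(L+z)) = 257×4.5×7.8/((4.5+4.55)(7.8+4.55)) = 80.71 kPa
Final effective stress: σ'_f = σ'_0 + Δσ = 48.8 + 80.71 = 129.51 kPa.
Normally consolidated clay, so the full stress increment lies on the virgin compression line:
S_c = C_c·H/(1+e₀)·log₁₀(σ'_f/σ'_0) = 0.41×2.3/(1+0.73)×log₁₀(129.51/48.8)
    = 0.54509 × 0.42388 = 0.2311 m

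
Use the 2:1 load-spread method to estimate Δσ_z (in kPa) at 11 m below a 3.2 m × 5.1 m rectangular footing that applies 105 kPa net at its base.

Δσ_z ≈ 7.5 kPa

By the 2:1 method the load spreads at 1 horizontal : 2 vertical, so at depth z the loaded area has grown by z in each plan dimension:
Δσ = qBL/((B+z)(L+z)) = 105×3.2×5.1/((3.2+11)(5.1+11)) = 7.4954 kPa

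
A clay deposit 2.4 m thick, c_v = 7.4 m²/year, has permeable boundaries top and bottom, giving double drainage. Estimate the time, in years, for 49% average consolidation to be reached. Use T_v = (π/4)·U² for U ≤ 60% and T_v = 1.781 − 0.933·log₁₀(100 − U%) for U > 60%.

t ≈ 0.0367 years

Drainage path length: H_d = H/2 = 1.2 m (double drainage).
U ≤ 60%: T_v = (π/4)·U² = (π/4)×0.49² = 0.18857.
t = T_v·H_d²/c_v = 0.18857×1.2²/7.4 = 0.03669 years.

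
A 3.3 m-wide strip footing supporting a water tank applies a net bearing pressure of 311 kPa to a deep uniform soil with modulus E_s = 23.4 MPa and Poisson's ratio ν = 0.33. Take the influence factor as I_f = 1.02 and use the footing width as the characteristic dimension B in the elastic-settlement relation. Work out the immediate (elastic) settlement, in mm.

S_e ≈ 39.9 mm

Immediate (elastic) settlement: S_e = q·B·(1−ν²)/E_s · I_f.
E_s = 23.4 MPa = 23400 kPa.
S_e = 311 × 3.3 × (1 − 0.33²) / 23400 × 1.02
    = 311 × 3.3 × 0.8911 / 23400 × 1.02
    = 0.03986 m = 39.86 mm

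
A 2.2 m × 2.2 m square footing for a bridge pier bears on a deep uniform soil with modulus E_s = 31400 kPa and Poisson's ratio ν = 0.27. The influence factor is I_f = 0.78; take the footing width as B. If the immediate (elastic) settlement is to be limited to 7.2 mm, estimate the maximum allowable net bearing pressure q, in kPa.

q ≈ 142 kPa

S_e = q·B·(1−ν²)/E_s · I_f  ⇒  q = S_e·E_s / (B·(1−ν²)·I_f).
q = 0.0072 × 31400 / (2.2 × 0.9271 × 0.78) = 142.1 kPa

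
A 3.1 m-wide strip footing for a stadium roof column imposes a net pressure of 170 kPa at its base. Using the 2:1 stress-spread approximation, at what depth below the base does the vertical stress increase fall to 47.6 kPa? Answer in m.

z ≈ 7.97 m

2:1 spreading — at depth z the loaded area has grown by z in each plan dimension:
qB/(B+z) = Δσ_z ⇒ z = qB/Δσ_z − B = 170×3.1/47.6 − 3.1 = 7.971 m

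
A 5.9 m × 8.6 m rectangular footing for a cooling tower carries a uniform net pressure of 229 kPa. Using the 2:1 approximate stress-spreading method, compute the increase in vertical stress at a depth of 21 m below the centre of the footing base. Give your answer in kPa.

Δσ_z ≈ 14.6 kPa

By the 2:1 method the load spreads at 1 horizontal : 2 vertical, so at depth z the loaded area has grown by z in each plan dimension:
Δσ = qBL/((B+z)(L+z)) = 229×5.9×8.6/((5.9+21)(8.6+21)) = 14.593 kPa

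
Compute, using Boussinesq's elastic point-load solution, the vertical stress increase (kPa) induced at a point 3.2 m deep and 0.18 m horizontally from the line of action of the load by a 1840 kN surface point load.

Δσ_z ≈ 85.1 kPa

Boussinesq vertical stress below a point load on an elastic half-space:
Δσ_z = 3P/(2πz²) · [1 + (r/z)²]^(−5/2)
r/z = 0.18/3.2 = 0.05625; [1+(r/z)²]^(−5/2) = 0.99213.
Δσ_z = 3×1840/(2π×3.2²) × 0.99213 = 85.794 × 0.99213 = 85.12 kPa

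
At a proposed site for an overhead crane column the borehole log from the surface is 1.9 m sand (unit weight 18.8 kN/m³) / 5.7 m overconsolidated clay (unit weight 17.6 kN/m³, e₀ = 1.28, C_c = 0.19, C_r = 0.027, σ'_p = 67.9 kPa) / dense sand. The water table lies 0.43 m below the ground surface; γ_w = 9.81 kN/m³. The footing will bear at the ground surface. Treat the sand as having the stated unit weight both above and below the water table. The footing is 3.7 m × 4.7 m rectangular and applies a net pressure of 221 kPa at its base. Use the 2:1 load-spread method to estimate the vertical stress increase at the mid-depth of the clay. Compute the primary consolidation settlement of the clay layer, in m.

Mid-depth of clay below the ground surface: z = 1.9 + 5.7/2 = 4.75 m.
Total vertical stress at mid-clay: σ_v = 18.8×1.9 + 17.6×2.85 = 85.88 kPa.
Pore pressure: u = 9.81×(4.75 − 0.43) = 42.379 kPa.
Initial effective stress: σ'_0 = σ_v − u = 85.88 − 42.379 = 43.501 kPa.
Stress increase at mid-clay by the 2:1 spreading method:
Δσ = qBL/((B+z)(L+z)) = 221×3.7×4.7/((3.7+4.75)(4.7+4.75)) = 48.129 kPa
Final effective stress: σ'_f = 43.501 + 48.129 = 91.63 kPa.
σ'_f = 91.63 > σ'_p = 67.9 kPa, so the stress path crosses the preconsolidation pressure — recompression up to σ'_p, then virgin compression beyond:
S_c = H/(1+e₀)·[C_r·log₁₀(σ'_p/σ'_0) + C_c·log₁₀(σ'_f/σ'_p)]
    = 5.7/2.28 × [0.027×log₁₀(67.9/43.501) + 0.19×log₁₀(91.63/67.9)]
    = 2.5 × [0.005221 + 0.024732] = 0.07488 m

S_c ≈ 0.0749 m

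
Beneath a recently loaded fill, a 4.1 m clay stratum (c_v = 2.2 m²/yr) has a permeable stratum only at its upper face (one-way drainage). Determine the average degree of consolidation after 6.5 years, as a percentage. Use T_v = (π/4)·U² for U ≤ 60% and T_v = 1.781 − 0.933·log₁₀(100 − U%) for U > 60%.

Drainage path length: H_d = H = 4.1 m (single drainage).
T_v = c_v·t/H_d² = 2.2×6.5/4.1² = 0.85068.
T_v = 0.85068 corresponds to the U > 60% branch:
U = 1 − 10^((1.781 − T_v)/0.933)/100 = 0.9007

U ≈ 90.1 %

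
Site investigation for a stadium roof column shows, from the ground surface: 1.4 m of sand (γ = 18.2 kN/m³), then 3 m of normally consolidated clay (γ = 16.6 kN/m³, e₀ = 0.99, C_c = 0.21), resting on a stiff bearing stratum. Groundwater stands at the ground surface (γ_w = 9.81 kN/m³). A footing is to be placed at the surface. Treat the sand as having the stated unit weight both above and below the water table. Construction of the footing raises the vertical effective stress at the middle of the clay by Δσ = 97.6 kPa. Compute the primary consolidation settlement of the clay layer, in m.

Mid-depth of clay below the ground surface: z = 1.4 + 3/2 = 2.9 m.
Total vertical stress at mid-clay: σ_v = 18.2×1.4 + 16.6×1.5 = 50.38 kPa.
Pore pressure: u = 9.81×(2.9 − 0) = 28.449 kPa.
Initial effective stress: σ'_0 = σ_v − u = 50.38 − 28.449 = 21.931 kPa.
Final effective stress: σ'_f = σ'_0 + Δσ = 21.931 + 97.6 = 119.53 kPa.
Normally consolidated clay, so the full stress increment lies on the virgin compression line:
S_c = C_c·H/(1+e₀)·log₁₀(σ'_f/σ'_0) = 0.21×3/(1+0.99)×log₁₀(119.53/21.931)
    = 0.31658 × 0.73642 = 0.2331 m

S_c ≈ 0.233 m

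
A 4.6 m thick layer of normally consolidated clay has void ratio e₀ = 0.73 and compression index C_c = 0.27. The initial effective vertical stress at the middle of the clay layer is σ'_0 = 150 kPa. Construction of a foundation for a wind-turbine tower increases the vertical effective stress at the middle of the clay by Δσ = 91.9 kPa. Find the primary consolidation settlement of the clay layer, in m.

Final effective stress: σ'_f = σ'_0 + Δσ = 150 + 91.9 = 241.9 kPa.
Normally consolidated clay, so the full stress increment lies on the virgin compression line:
S_c = C_c·H/(1+e₀)·log₁₀(σ'_f/σ'_0) = 0.27×4.6/(1+0.73)×log₁₀(241.9/150)
    = 0.71792 × 0.20754 = 0.149 m

S_c ≈ 0.149 m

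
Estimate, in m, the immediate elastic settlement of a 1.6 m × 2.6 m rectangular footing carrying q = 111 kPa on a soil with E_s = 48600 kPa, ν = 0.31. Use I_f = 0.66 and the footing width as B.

Immediate (elastic) settlement: S_e = q·B·(1−ν²)/E_s · I_f.
S_e = 111 × 1.6 × (1 − 0.31²) / 48600 × 0.66
    = 111 × 1.6 × 0.9039 / 48600 × 0.66
    = 0.00218 m

S_e ≈ 0.00218 m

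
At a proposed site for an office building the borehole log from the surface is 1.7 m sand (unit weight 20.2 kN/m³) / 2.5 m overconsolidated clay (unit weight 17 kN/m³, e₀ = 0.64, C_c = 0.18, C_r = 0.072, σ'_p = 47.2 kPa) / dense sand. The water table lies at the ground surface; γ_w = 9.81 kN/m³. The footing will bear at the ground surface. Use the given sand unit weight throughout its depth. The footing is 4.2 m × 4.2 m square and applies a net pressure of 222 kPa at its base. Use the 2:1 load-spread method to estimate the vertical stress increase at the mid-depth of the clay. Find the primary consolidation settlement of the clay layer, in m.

S_c ≈ 0.121 m

Mid-depth of clay below the ground surface: z = 1.7 + 2.5/2 = 2.95 m.
Total vertical stress at mid-clay: σ_v = 20.2×1.7 + 17×1.25 = 55.59 kPa.
Pore pressure: u = 9.81×(2.95 − 0) = 28.94 kPa.
Initial effective stress: σ'_0 = σ_v − u = 55.59 − 28.94 = 26.65 kPa.
Stress increase at mid-clay by the 2:1 spreading method:
Δσ = qBL/((B+z)(L+z)) = 222×4.2×4.2/((4.2+2.95)(4.2+2.95)) = 76.602 kPa
Final effective stress: σ'_f = 26.65 + 76.602 = 103.25 kPa.
σ'_f = 103.25 > σ'_p = 47.2 kPa, so the stress path crosses the preconsolidation pressure — recompression up to σ'_p, then virgin compression beyond:
S_c = H/(1+e₀)·[C_r·log₁₀(σ'_p/σ'_0) + C_c·log₁₀(σ'_f/σ'_p)]
    = 2.5/1.64 × [0.072×log₁₀(47.2/26.65) + 0.18×log₁₀(103.25/47.2)]
    = 1.5244 × [0.017874 + 0.061191] = 0.1205 m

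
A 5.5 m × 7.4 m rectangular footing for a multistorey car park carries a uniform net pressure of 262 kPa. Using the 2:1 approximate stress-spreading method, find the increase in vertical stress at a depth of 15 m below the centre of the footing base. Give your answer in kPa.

Δσ_z ≈ 23.2 kPa

By the 2:1 method the load spreads at 1 horizontal : 2 vertical, so at depth z the loaded area has grown by z in each plan dimension:
Δσ = qBL/((B+z)(L+z)) = 262×5.5×7.4/((5.5+15)(7.4+15)) = 23.222 kPa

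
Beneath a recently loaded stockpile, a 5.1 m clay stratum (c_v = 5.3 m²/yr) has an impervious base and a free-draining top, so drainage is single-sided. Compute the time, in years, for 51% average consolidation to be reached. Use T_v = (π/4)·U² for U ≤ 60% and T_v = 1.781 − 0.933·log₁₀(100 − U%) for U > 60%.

t ≈ 1 years

Drainage path length: H_d = H = 5.1 m (single drainage).
U ≤ 60%: T_v = (π/4)·U² = (π/4)×0.51² = 0.20428.
t = T_v·H_d²/c_v = 0.20428×5.1²/5.3 = 1.003 years.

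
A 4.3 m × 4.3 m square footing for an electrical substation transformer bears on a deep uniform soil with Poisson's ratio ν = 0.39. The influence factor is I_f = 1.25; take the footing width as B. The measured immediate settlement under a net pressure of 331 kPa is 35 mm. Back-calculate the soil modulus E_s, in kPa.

E_s ≈ 43100 kPa

S_e = q·B·(1−ν²)/E_s · I_f  ⇒  E_s = q·B·(1−ν²)·I_f / S_e.
E_s = 331 × 4.3 × 0.8479 × 1.25 / 0.035 = 43100 kPa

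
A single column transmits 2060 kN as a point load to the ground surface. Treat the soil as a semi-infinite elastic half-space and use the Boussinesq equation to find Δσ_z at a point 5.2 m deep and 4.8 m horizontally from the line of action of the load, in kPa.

Boussinesq vertical stress below a point load on an elastic half-space:
Δσ_z = 3P/(2πz²) · [1 + (r/z)²]^(−5/2)
r/z = 4.8/5.2 = 0.92308; [1+(r/z)²]^(−5/2) = 0.21422.
Δσ_z = 3×2060/(2π×5.2²) × 0.21422 = 36.375 × 0.21422 = 7.792 kPa

Δσ_z ≈ 7.79 kPa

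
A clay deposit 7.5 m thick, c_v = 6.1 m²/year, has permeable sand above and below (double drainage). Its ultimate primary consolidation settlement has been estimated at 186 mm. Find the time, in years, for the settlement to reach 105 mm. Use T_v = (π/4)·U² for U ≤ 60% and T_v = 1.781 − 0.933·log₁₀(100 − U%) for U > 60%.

Drainage path length: H_d = H/2 = 3.75 m (double drainage).
U = S(t)/S_ult = 105/186 = 0.5645.
U ≤ 60%: T_v = (π/4)·U² = (π/4)×0.56452² = 0.25029.
t = T_v·H_d²/c_v = 0.25029×3.75²/6.1 = 0.577 years.

t ≈ 0.577 years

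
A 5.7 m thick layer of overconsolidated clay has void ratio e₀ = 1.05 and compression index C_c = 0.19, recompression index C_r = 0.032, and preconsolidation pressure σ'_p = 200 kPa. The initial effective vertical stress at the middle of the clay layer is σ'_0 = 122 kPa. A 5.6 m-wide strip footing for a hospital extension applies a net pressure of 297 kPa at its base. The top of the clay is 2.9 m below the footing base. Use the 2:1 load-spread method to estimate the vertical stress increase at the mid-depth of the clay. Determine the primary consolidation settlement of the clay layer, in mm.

Mid-depth of clay below the footing base: z = 2.9 + 5.7/2 = 5.75 m.
Stress increase at mid-clay by the 2:1 spreading method:
Δσ = qB/(B+z) = 297×5.6/(5.6+5.75) = 146.54 kPa
Final effective stress: σ'_f = 122 + 146.54 = 268.54 kPa.
σ'_f = 268.54 > σ'_p = 200 kPa, so the stress path crosses the preconsolidation pressure — recompression up to σ'_p, then virgin compression beyond:
S_c = H/(1+e₀)·[C_r·log₁₀(σ'_p/σ'_0) + C_c·log₁₀(σ'_f/σ'_p)]
    = 5.7/2.05 × [0.032×log₁₀(200/122) + 0.19×log₁₀(268.54/200)]
    = 2.7805 × [0.0068694 + 0.024316] = 0.08671 m

S_c ≈ 86.7 mm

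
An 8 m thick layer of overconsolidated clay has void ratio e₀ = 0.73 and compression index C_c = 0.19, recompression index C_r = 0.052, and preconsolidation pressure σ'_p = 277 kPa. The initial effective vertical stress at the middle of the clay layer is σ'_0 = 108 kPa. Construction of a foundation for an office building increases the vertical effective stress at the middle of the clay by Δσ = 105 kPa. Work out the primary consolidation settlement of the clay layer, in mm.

S_c ≈ 70.9 mm

Final effective stress: σ'_f = 108 + 105 = 213 kPa.
σ'_f = 213 ≤ σ'_p = 277 kPa, so the clay remains overconsolidated and only the recompression index applies:
S_c = C_r·H/(1+e₀)·log₁₀(σ'_f/σ'_0) = 0.052×8/1.73×log₁₀(213/108)
    = 0.24046 × 0.29496 = 0.07093 m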